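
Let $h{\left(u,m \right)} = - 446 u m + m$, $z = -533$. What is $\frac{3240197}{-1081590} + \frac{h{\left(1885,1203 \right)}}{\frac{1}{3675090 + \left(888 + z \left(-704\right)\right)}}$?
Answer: $- \frac{4431581526582797595497}{1081590} \approx -4.0973 \cdot 10^{15}$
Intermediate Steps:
$h{\left(u,m \right)} = m - 446 m u$ ($h{\left(u,m \right)} = - 446 m u + m = m - 446 m u$)
$\frac{3240197}{-1081590} + \frac{h{\left(1885,1203 \right)}}{\frac{1}{3675090 + \left(888 + z \left(-704\right)\right)}} = \frac{3240197}{-1081590} + \frac{1203 \left(1 - 840710\right)}{\frac{1}{3675090 + \left(888 - -375232\right)}} = 3240197 \left(- \frac{1}{1081590}\right) + \frac{1203 \left(1 - 840710\right)}{\frac{1}{3675090 + \left(888 + 375232\right)}} = - \frac{3240197}{1081590} + \frac{1203 \left(-840709\right)}{\frac{1}{3675090 + 376120}} = - \frac{3240197}{1081590} - \frac{1011372927}{\frac{1}{4051210}} = - \frac{3240197}{1081590} - 1011372927 \frac{1}{\frac{1}{4051210}} = - \frac{3240197}{1081590} - 4097284115591670 = - \frac{4431581526582797595497}{1081590}$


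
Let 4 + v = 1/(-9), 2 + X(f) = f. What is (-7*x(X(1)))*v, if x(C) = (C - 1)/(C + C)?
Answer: 259/9 ≈ 28.778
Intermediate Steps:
X(f) = -2 + f
v = -37/9 (v = -4 + 1/(-9) = -4 - ⅑ = -37/9 ≈ -4.1111)
x(C) = (-1 + C)/(2*C) (x(C) = (-1 + C)/((2*C)) = (-1 + C)*(1/(2*C)) = (-1 + C)/(2*C))
(-7*x(X(1)))*v = -7*(-1 + (-2 + 1))/(2*(-2 + 1))*(-37/9) = -7*(-1 - 1)/(2*(-1))*(-37/9) = -7*(-1)*(-2)/2*(-37/9) = -7*1*(-37/9) = -7*(-37/9) = 259/9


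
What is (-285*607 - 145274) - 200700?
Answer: -518969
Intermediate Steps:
(-285*607 - 145274) - 200700 = (-172995 - 145274) - 200700 = -318269 - 200700 = -518969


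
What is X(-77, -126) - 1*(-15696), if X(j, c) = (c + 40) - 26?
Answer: 15584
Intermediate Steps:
X(j, c) = 14 + c (X(j, c) = (40 + c) - 26 = 14 + c)
X(-77, -126) - 1*(-15696) = (14 - 126) - 1*(-15696) = -112 + 15696 = 15584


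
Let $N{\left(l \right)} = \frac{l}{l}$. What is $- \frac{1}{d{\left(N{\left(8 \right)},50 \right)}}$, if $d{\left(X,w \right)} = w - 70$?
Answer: $\frac{1}{20} \approx 0.05$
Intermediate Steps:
$N{\left(l \right)} = 1$
$d{\left(X,w \right)} = -70 + w$
$- \frac{1}{d{\left(N{\left(8 \right)},50 \right)}} = - \frac{1}{-70 + 50} = - \frac{1}{-20} = \left(-1\right) \left(- \frac{1}{20}\right) = \frac{1}{20}$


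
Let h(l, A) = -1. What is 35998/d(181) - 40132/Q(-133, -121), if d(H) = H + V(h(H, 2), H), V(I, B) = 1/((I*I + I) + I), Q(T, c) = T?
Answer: 6005747/11970 ≈ 501.73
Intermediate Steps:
V(I, B) = 1/(I**2 + 2*I) (V(I, B) = 1/((I**2 + I) + I) = 1/((I + I**2) + I) = 1/(I**2 + 2*I))
d(H) = -1 + H (d(H) = H + 1/((-1)*(2 - 1)) = H - 1/1 = H - 1*1 = H - 1 = -1 + H)
35998/d(181) - 40132/Q(-133, -121) = 35998/(-1 + 181) - 40132/(-133) = 35998/180 - 40132*(-1/133) = 35998*(1/180) + 40132/133 = 17999/90 + 40132/133 = 6005747/11970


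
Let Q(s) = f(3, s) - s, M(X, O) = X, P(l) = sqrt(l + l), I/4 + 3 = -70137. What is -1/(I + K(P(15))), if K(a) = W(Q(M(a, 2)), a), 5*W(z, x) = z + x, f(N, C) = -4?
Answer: 5/1402804 ≈ 3.5643e-6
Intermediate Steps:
I = -280560 (I = -12 + 4*(-70137) = -12 - 280548 = -280560)
P(l) = sqrt(2)*sqrt(l) (P(l) = sqrt(2*l) = sqrt(2)*sqrt(l))
Q(s) = -4 - s
W(z, x) = x/5 + z/5 (W(z, x) = (z + x)/5 = (x + z)/5 = x/5 + z/5)
K(a) = -4/5 (K(a) = a/5 + (-4 - a)/5 = a/5 + (-4/5 - a/5) = -4/5)
-1/(I + K(P(15))) = -1/(-280560 - 4/5) = -1/(-1402804/5) = -1*(-5/1402804) = 5/1402804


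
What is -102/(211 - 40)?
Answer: -34/57 ≈ -0.59649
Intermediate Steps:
-102/(211 - 40) = -102/171 = -102*1/171 = -34/57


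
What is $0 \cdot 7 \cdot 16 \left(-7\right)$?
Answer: $0$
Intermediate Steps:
$0 \cdot 7 \cdot 16 \left(-7\right) = 0 \cdot 16 \left(-7\right) = 0 \left(-7\right) = 0$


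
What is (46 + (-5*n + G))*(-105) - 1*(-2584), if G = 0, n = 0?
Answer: -2246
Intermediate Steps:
(46 + (-5*n + G))*(-105) - 1*(-2584) = (46 + (-5*0 + 0))*(-105) - 1*(-2584) = (46 + (0 + 0))*(-105) + 2584 = (46 + 0)*(-105) + 2584 = 46*(-105) + 2584 = -4830 + 2584 = -2246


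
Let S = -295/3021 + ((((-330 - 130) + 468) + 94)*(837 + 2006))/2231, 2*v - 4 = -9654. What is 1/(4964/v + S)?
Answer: 32519781075/4190298011461 ≈ 0.0077607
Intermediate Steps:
v = -4825 (v = 2 + (1/2)*(-9654) = 2 - 4827 = -4825)
S = 875389561/6739851 (S = -295*1/3021 + (((-460 + 468) + 94)*2843)*(1/2231) = -295/3021 + ((8 + 94)*2843)*(1/2231) = -295/3021 + (102*2843)*(1/2231) = -295/3021 + 289986*(1/2231) = -295/3021 + 289986/2231 = 875389561/6739851 ≈ 129.88)
1/(4964/v + S) = 1/(4964/(-4825) + 875389561/6739851) = 1/(4964*(-1/4825) + 875389561/6739851) = 1/(-4964/4825 + 875389561/6739851) = 1/(4190298011461/32519781075) = 32519781075/4190298011461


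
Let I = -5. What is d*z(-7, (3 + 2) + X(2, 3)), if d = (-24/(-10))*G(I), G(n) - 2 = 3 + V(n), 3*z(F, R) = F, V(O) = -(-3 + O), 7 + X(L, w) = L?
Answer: -364/5 ≈ -72.800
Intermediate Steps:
X(L, w) = -7 + L
V(O) = 3 - O
z(F, R) = F/3
G(n) = 8 - n (G(n) = 2 + (3 + (3 - n)) = 2 + (6 - n) = 8 - n)
d = 156/5 (d = (-24/(-10))*(8 - 1*(-5)) = (-24*(-1/10))*(8 + 5) = (12/5)*13 = 156/5 ≈ 31.200)
d*z(-7, (3 + 2) + X(2, 3)) = 156*((1/3)*(-7))/5 = (156/5)*(-7/3) = -364/5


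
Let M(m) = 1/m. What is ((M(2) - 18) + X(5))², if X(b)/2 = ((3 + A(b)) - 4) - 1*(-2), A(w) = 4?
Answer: 225/4 ≈ 56.250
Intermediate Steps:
X(b) = 10 (X(b) = 2*(((3 + 4) - 4) - 1*(-2)) = 2*((7 - 4) + 2) = 2*(3 + 2) = 2*5 = 10)
((M(2) - 18) + X(5))² = ((1/2 - 18) + 10)² = ((½ - 18) + 10)² = (-35/2 + 10)² = (-15/2)² = 225/4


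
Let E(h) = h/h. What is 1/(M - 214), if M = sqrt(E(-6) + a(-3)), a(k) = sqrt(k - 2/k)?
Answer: 3/(-642 + sqrt(3)*sqrt(3 + I*sqrt(21))) ≈ -0.004699 - 1.4188e-5*I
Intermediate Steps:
E(h) = 1
M = sqrt(1 + I*sqrt(21)/3) (M = sqrt(1 + sqrt(-3 - 2/(-3))) = sqrt(1 + sqrt(-3 - 2*(-1/3))) = sqrt(1 + sqrt(-3 + 2/3)) = sqrt(1 + sqrt(-7/3)) = sqrt(1 + I*sqrt(21)/3) ≈ 1.1886 + 0.64255*I)
1/(M - 214) = 1/(sqrt(9 + 3*I*sqrt(21))/3 - 214) = 1/(-214 + sqrt(9 + 3*I*sqrt(21))/3)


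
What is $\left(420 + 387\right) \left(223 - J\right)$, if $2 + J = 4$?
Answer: $178347$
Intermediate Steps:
$J = 2$ ($J = -2 + 4 = 2$)
$\left(420 + 387\right) \left(223 - J\right) = \left(420 + 387\right) \left(223 - 2\right) = 807 \left(223 - 2\right) = 807 \cdot 221 = 178347$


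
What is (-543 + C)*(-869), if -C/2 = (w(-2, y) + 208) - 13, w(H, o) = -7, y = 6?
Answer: 798611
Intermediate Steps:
C = -376 (C = -2*((-7 + 208) - 13) = -2*(201 - 13) = -2*188 = -376)
(-543 + C)*(-869) = (-543 - 376)*(-869) = -919*(-869) = 798611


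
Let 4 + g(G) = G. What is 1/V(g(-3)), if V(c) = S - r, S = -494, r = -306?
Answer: -1/188 ≈ -0.0053191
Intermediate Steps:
g(G) = -4 + G
V(c) = -188 (V(c) = -494 - 1*(-306) = -494 + 306 = -188)
1/V(g(-3)) = 1/(-188) = -1/188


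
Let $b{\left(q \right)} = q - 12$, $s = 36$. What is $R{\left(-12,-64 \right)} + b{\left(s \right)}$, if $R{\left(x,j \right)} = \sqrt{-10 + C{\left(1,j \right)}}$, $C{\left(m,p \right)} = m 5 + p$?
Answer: $24 + i \sqrt{69} \approx 24.0 + 8.3066 i$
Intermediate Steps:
$C{\left(m,p \right)} = p + 5 m$ ($C{\left(m,p \right)} = 5 m + p = p + 5 m$)
$R{\left(x,j \right)} = \sqrt{-5 + j}$ ($R{\left(x,j \right)} = \sqrt{-10 + \left(j + 5 \cdot 1\right)} = \sqrt{-10 + \left(j + 5\right)} = \sqrt{-10 + \left(5 + j\right)} = \sqrt{-5 + j}$)
$b{\left(q \right)} = -12 + q$
$R{\left(-12,-64 \right)} + b{\left(s \right)} = \sqrt{-5 - 64} + \left(-12 + 36\right) = \sqrt{-69} + 24 = i \sqrt{69} + 24 = 24 + i \sqrt{69}$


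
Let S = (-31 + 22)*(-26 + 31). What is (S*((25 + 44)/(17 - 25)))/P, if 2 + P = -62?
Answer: -3105/512 ≈ -6.0645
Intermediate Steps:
S = -45 (S = -9*5 = -45)
P = -64 (P = -2 - 62 = -64)
(S*((25 + 44)/(17 - 25)))/P = -45*(25 + 44)/(17 - 25)/(-64) = -3105/(-8)*(-1/64) = -3105*(-1)/8*(-1/64) = -45*(-69/8)*(-1/64) = (3105/8)*(-1/64) = -3105/512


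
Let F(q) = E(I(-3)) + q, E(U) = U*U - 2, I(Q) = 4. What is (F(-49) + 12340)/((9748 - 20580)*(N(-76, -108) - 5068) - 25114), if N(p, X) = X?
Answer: 12305/56041318 ≈ 0.00021957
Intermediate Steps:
E(U) = -2 + U² (E(U) = U² - 2 = -2 + U²)
F(q) = 14 + q (F(q) = (-2 + 4²) + q = (-2 + 16) + q = 14 + q)
(F(-49) + 12340)/((9748 - 20580)*(N(-76, -108) - 5068) - 25114) = ((14 - 49) + 12340)/((9748 - 20580)*(-108 - 5068) - 25114) = (-35 + 12340)/(-10832*(-5176) - 25114) = 12305/(56066432 - 25114) = 12305/56041318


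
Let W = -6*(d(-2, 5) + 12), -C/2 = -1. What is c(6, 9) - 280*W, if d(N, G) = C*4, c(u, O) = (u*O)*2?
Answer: 33708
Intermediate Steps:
C = 2 (C = -2*(-1) = 2)
c(u, O) = 2*O*u (c(u, O) = (O*u)*2 = 2*O*u)
d(N, G) = 8 (d(N, G) = 2*4 = 8)
W = -120 (W = -6*(8 + 12) = -6*20 = -120)
c(6, 9) - 280*W = 2*9*6 - 280*(-120) = 108 + 33600 = 33708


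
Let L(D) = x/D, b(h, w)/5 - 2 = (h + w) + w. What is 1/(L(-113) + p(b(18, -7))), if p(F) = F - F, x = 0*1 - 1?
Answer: 113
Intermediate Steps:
b(h, w) = 10 + 5*h + 10*w (b(h, w) = 10 + 5*((h + w) + w) = 10 + 5*(h + 2*w) = 10 + (5*h + 10*w) = 10 + 5*h + 10*w)
x = -1 (x = 0 - 1 = -1)
L(D) = -1/D
p(F) = 0
1/(L(-113) + p(b(18, -7))) = 1/(-1/(-113) + 0) = 1/(-1*(-1/113) + 0) = 1/(1/113 + 0) = 1/(1/113) = 113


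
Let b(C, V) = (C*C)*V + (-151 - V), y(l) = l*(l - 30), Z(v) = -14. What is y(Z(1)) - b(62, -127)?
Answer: 488828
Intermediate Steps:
y(l) = l*(-30 + l)
b(C, V) = -151 - V + V*C² (b(C, V) = C²*V + (-151 - V) = V*C² + (-151 - V) = -151 - V + V*C²)
y(Z(1)) - b(62, -127) = -14*(-30 - 14) - (-151 - 1*(-127) - 127*62²) = -14*(-44) - (-151 + 127 - 127*3844) = 616 - (-151 + 127 - 488188) = 616 - 1*(-488212) = 616 + 488212 = 488828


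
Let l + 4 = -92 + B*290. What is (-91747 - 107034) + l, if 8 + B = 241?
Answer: -131307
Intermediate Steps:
B = 233 (B = -8 + 241 = 233)
l = 67474 (l = -4 + (-92 + 233*290) = -4 + (-92 + 67570) = -4 + 67478 = 67474)
(-91747 - 107034) + l = (-91747 - 107034) + 67474 = -198781 + 67474 = -131307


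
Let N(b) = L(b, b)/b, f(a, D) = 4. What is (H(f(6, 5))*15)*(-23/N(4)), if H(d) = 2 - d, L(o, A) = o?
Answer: 690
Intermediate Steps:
N(b) = 1 (N(b) = b/b = 1)
(H(f(6, 5))*15)*(-23/N(4)) = ((2 - 1*4)*15)*(-23/1) = ((2 - 4)*15)*(-23*1) = -2*15*(-23) = -30*(-23) = 690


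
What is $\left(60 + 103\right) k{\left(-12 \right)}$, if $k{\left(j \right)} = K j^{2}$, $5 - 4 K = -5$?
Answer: $58680$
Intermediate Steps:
$K = \frac{5}{2}$ ($K = \frac{5}{4} - - \frac{5}{4} = \frac{5}{4} + \frac{5}{4} = \frac{5}{2} \approx 2.5$)
$k{\left(j \right)} = \frac{5 j^{2}}{2}$
$\left(60 + 103\right) k{\left(-12 \right)} = \left(60 + 103\right) \frac{5 \left(-12\right)^{2}}{2} = 163 \cdot \frac{5}{2} \cdot 144 = 163 \cdot 360 = 58680$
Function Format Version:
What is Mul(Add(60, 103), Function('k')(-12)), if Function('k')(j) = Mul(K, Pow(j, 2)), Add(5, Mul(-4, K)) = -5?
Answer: 58680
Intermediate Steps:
K = Rational(5, 2) (K = Add(Rational(5, 4), Mul(Rational(-1, 4), -5)) = Add(Rational(5, 4), Rational(5, 4)) = Rational(5, 2) ≈ 2.5000)
Function('k')(j) = Mul(Rational(5, 2), Pow(j, 2))
Mul(Add(60, 103), Function('k')(-12)) = Mul(Add(60, 103), Mul(Rational(5, 2), Pow(-12, 2))) = Mul(163, Mul(Rational(5, 2), 144)) = Mul(163, 360) = 58680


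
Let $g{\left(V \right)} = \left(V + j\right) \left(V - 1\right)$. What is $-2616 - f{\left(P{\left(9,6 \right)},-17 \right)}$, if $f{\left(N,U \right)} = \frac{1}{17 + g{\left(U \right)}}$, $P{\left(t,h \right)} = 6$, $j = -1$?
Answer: $- \frac{892057}{341} \approx -2616.0$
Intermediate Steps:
$g{\left(V \right)} = \left(-1 + V\right)^{2}$ ($g{\left(V \right)} = \left(V - 1\right) \left(V - 1\right) = \left(-1 + V\right) \left(-1 + V\right) = \left(-1 + V\right)^{2}$)
$f{\left(N,U \right)} = \frac{1}{18 + U^{2} - 2 U}$ ($f{\left(N,U \right)} = \frac{1}{17 + \left(1 + U^{2} - 2 U\right)} = \frac{1}{18 + U^{2} - 2 U}$)
$-2616 - f{\left(P{\left(9,6 \right)},-17 \right)} = -2616 - \frac{1}{18 + \left(-17\right)^{2} - -34} = -2616 - \frac{1}{18 + 289 + 34} = -2616 - \frac{1}{341} = - \frac{892057}{341}$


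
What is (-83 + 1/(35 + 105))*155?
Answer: -360189/28 ≈ -12864.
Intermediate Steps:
(-83 + 1/(35 + 105))*155 = (-83 + 1/140)*155 = -11619/140*155 = -360189/28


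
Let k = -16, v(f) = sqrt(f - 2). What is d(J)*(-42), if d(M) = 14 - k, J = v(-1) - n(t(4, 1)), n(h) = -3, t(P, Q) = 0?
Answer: -1260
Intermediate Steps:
v(f) = sqrt(-2 + f)
J = 3 + I*sqrt(3) (J = sqrt(-2 - 1) - 1*(-3) = sqrt(-3) + 3 = I*sqrt(3) + 3 = 3 + I*sqrt(3) ≈ 3.0 + 1.732*I)
d(M) = 30 (d(M) = 14 - 1*(-16) = 14 + 16 = 30)
d(J)*(-42) = 30*(-42) = -1260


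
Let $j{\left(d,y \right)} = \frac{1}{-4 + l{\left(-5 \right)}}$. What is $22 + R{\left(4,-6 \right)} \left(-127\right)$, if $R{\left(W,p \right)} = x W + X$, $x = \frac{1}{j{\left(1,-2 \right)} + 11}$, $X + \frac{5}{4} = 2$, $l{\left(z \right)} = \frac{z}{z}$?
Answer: $- \frac{967}{8} \approx -120.88$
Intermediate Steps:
$l{\left(z \right)} = 1$
$X = \frac{3}{4}$ ($X = - \frac{5}{4} + 2 = \frac{3}{4} \approx 0.75$)
$j{\left(d,y \right)} = - \frac{1}{3}$ ($j{\left(d,y \right)} = \frac{1}{-4 + 1} = \frac{1}{-3} = - \frac{1}{3}$)
$x = \frac{3}{32}$ ($x = \frac{1}{- \frac{1}{3} + 11} = \frac{1}{\frac{32}{3}} = \frac{3}{32} \approx 0.09375$)
$R{\left(W,p \right)} = \frac{3}{4} + \frac{3 W}{32}$ ($R{\left(W,p \right)} = \frac{3 W}{32} + \frac{3}{4} = \frac{3}{4} + \frac{3 W}{32}$)
$22 + R{\left(4,-6 \right)} \left(-127\right) = 22 + \left(\frac{3}{4} + \frac{3}{32} \cdot 4\right) \left(-127\right) = 22 + \left(\frac{3}{4} + \frac{3}{8}\right) \left(-127\right) = 22 + \frac{9}{8} \left(-127\right) = 22 - \frac{1143}{8} = - \frac{967}{8}$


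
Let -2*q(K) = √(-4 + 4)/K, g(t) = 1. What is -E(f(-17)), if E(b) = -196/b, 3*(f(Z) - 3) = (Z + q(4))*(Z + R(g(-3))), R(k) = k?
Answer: 588/281 ≈ 2.0925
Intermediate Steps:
q(K) = 0 (q(K) = -√(-4 + 4)/(2*K) = -√0/(2*K) = -0/K = -½*0 = 0)
f(Z) = 3 + Z*(1 + Z)/3 (f(Z) = 3 + ((Z + 0)*(Z + 1))/3 = 3 + (Z*(1 + Z))/3 = 3 + Z*(1 + Z)/3)
-E(f(-17)) = -(-196)/(3 + (⅓)*(-17) + (⅓)*(-17)²) = -(-196)/(3 - 17/3 + (⅓)*289) = -(-196)/(3 - 17/3 + 289/3) = -(-196)/281/3 = -(-196)*3/281 = -1*(-588/281) = 588/281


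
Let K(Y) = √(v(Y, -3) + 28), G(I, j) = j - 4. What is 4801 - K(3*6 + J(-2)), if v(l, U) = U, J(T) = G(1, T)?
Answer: 4796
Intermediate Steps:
G(I, j) = -4 + j
J(T) = -4 + T
K(Y) = 5 (K(Y) = √(-3 + 28) = √25 = 5)
4801 - K(3*6 + J(-2)) = 4801 - 1*5 = 4801 - 5 = 4796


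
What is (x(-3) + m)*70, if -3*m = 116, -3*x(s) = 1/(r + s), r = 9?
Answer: -24395/9 ≈ -2710.6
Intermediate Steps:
x(s) = -1/(3*(9 + s))
m = -116/3 (m = -⅓*116 = -116/3 ≈ -38.667)
(x(-3) + m)*70 = (-1/(27 + 3*(-3)) - 116/3)*70 = (-1/(27 - 9) - 116/3)*70 = (-1/18 - 116/3)*70 = -697/18*70 = -24395/9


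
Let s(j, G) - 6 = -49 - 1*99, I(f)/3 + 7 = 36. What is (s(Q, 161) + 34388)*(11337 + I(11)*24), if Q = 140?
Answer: 459752550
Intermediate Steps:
I(f) = 87 (I(f) = -21 + 3*36 = -21 + 108 = 87)
s(j, G) = -142 (s(j, G) = 6 + (-49 - 1*99) = 6 + (-49 - 99) = 6 - 148 = -142)
(s(Q, 161) + 34388)*(11337 + I(11)*24) = (-142 + 34388)*(11337 + 87*24) = 34246*(11337 + 2088) = 34246*13425 = 459752550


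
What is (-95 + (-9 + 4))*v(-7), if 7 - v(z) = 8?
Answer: 100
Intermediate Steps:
v(z) = -1 (v(z) = 7 - 1*8 = 7 - 8 = -1)
(-95 + (-9 + 4))*v(-7) = (-95 + (-9 + 4))*(-1) = (-95 - 5)*(-1) = -100*(-1) = 100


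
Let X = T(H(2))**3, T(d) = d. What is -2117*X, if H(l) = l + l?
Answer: -135488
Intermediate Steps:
H(l) = 2*l
X = 64 (X = (2*2)**3 = 4**3 = 64)
-2117*X = -2117*64 = -135488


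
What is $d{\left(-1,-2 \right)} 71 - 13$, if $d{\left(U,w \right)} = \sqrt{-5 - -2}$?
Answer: $-13 + 71 i \sqrt{3} \approx -13.0 + 122.98 i$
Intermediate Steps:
$d{\left(U,w \right)} = i \sqrt{3}$ ($d{\left(U,w \right)} = \sqrt{-5 + 2} = \sqrt{-3} = i \sqrt{3}$)
$d{\left(-1,-2 \right)} 71 - 13 = i \sqrt{3} \cdot 71 - 13 = 71 i \sqrt{3} - 13 = -13 + 71 i \sqrt{3}$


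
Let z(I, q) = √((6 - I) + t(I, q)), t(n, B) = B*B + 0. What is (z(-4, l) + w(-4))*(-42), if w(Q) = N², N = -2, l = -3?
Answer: -168 - 42*√19 ≈ -351.07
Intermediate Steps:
t(n, B) = B² (t(n, B) = B² + 0 = B²)
z(I, q) = √(6 + q² - I) (z(I, q) = √((6 - I) + q²) = √(6 + q² - I))
w(Q) = 4 (w(Q) = (-2)² = 4)
(z(-4, l) + w(-4))*(-42) = (√(6 + (-3)² - 1*(-4)) + 4)*(-42) = (√(6 + 9 + 4) + 4)*(-42) = (√19 + 4)*(-42) = (4 + √19)*(-42) = -168 - 42*√19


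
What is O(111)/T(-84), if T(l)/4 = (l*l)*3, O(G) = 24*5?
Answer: 5/3528 ≈ 0.0014172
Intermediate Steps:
O(G) = 120
T(l) = 12*l² (T(l) = 4*((l*l)*3) = 4*(l²*3) = 4*(3*l²) = 12*l²)
O(111)/T(-84) = 120/((12*(-84)²)) = 120/((12*7056)) = 120/84672 = 120*(1/84672) = 5/3528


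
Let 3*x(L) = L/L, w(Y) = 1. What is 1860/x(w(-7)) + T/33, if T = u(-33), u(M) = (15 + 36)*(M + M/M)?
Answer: 60836/11 ≈ 5530.5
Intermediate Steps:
u(M) = 51 + 51*M (u(M) = 51*(M + 1) = 51*(1 + M) = 51 + 51*M)
x(L) = ⅓ (x(L) = (L/L)/3 = (⅓)*1 = ⅓)
T = -1632 (T = 51 + 51*(-33) = 51 - 1683 = -1632)
1860/x(w(-7)) + T/33 = 1860/(⅓) - 1632/33 = 1860*3 - 1632*1/33 = 5580 - 544/11 = 60836/11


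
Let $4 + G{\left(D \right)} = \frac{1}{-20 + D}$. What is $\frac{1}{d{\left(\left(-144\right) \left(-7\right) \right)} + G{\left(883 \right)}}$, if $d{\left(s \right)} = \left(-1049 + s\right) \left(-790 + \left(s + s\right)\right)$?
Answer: $- \frac{863}{43383009} \approx -1.9893 \cdot 10^{-5}$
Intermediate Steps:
$G{\left(D \right)} = -4 + \frac{1}{-20 + D}$
$d{\left(s \right)} = \left(-1049 + s\right) \left(-790 + 2 s\right)$
$\frac{1}{d{\left(\left(-144\right) \left(-7\right) \right)} + G{\left(883 \right)}} = \frac{1}{\left(828710 - 2888 \left(\left(-144\right) \left(-7\right)\right) + 2 \left(\left(-144\right) \left(-7\right)\right)^{2}\right) + \frac{81 - 3532}{-20 + 883}} = \frac{1}{\left(828710 - 2911104 + 2 \cdot 1008^{2}\right) + \frac{81 - 3532}{863}} = \frac{1}{\left(828710 - 2911104 + 2 \cdot 1016064\right) + \frac{1}{863} \left(-3451\right)} = \frac{1}{\left(828710 - 2911104 + 2032128\right) - \frac{3451}{863}} = \frac{1}{-50266 - \frac{3451}{863}} = \frac{1}{- \frac{43383009}{863}} = - \frac{863}{43383009}$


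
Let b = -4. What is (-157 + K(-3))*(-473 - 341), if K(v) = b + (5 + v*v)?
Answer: 119658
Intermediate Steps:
K(v) = 1 + v² (K(v) = -4 + (5 + v*v) = -4 + (5 + v²) = 1 + v²)
(-157 + K(-3))*(-473 - 341) = (-157 + (1 + (-3)²))*(-473 - 341) = (-157 + (1 + 9))*(-814) = (-157 + 10)*(-814) = -147*(-814) = 119658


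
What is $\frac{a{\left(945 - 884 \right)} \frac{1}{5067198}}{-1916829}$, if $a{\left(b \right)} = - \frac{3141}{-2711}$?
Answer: $- \frac{349}{2925757008412218} \approx -1.1929 \cdot 10^{-13}$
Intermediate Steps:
$a{\left(b \right)} = \frac{3141}{2711}$ ($a{\left(b \right)} = \left(-3141\right) \left(- \frac{1}{2711}\right) = \frac{3141}{2711}$)
$\frac{a{\left(945 - 884 \right)} \frac{1}{5067198}}{-1916829} = \frac{\frac{3141}{2711} \cdot \frac{1}{5067198}}{-1916829} = \frac{3141}{2711} \cdot \frac{1}{5067198} \left(- \frac{1}{1916829}\right) = \frac{349}{1526352642} \left(- \frac{1}{1916829}\right) = - \frac{349}{2925757008412218}$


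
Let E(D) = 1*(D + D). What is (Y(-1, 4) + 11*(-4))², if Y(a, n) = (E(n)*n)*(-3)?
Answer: 19600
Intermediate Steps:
E(D) = 2*D (E(D) = 1*(2*D) = 2*D)
Y(a, n) = -6*n² (Y(a, n) = ((2*n)*n)*(-3) = (2*n²)*(-3) = -6*n²)
(Y(-1, 4) + 11*(-4))² = (-6*4² + 11*(-4))² = (-6*16 - 44)² = (-96 - 44)² = (-140)² = 19600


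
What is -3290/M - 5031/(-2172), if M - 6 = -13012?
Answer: 1728073/672596 ≈ 2.5693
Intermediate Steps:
M = -13006 (M = 6 - 13012 = -13006)
-3290/M - 5031/(-2172) = -3290/(-13006) - 5031/(-2172) = -3290*(-1/13006) - 5031*(-1/2172) = 235/929 + 1677/724 = 1728073/672596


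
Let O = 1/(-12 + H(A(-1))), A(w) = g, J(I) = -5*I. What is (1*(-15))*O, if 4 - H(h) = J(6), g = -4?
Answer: -15/22 ≈ -0.68182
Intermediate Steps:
A(w) = -4
H(h) = 34 (H(h) = 4 - (-5)*6 = 4 - 1*(-30) = 4 + 30 = 34)
O = 1/22 (O = 1/(-12 + 34) = 1/22 ≈ 0.045455)
(1*(-15))*O = (1*(-15))*(1/22) = -15*1/22 = -15/22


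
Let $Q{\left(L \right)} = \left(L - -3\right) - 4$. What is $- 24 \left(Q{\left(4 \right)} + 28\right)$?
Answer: $-744$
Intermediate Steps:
$Q{\left(L \right)} = -1 + L$ ($Q{\left(L \right)} = \left(L + 3\right) - 4 = \left(3 + L\right) - 4 = -1 + L$)
$- 24 \left(Q{\left(4 \right)} + 28\right) = - 24 \left(\left(-1 + 4\right) + 28\right) = - 24 \left(3 + 28\right) = \left(-24\right) 31 = -744$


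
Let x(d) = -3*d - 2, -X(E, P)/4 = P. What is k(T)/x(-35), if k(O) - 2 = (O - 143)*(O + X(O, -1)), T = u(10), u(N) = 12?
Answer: -2094/103 ≈ -20.330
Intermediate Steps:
X(E, P) = -4*P
x(d) = -2 - 3*d
T = 12
k(O) = 2 + (-143 + O)*(4 + O) (k(O) = 2 + (O - 143)*(O - 4*(-1)) = 2 + (-143 + O)*(O + 4) = 2 + (-143 + O)*(4 + O))
k(T)/x(-35) = (-570 + 12**2 - 139*12)/(-2 - 3*(-35)) = (-570 + 144 - 1668)/(-2 + 105) = -2094/103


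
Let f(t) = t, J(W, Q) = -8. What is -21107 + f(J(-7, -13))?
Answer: -21115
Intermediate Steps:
-21107 + f(J(-7, -13)) = -21107 - 8 = -21115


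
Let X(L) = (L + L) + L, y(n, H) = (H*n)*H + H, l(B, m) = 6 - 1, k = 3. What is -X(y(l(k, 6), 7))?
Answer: -756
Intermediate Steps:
l(B, m) = 5
y(n, H) = H + n*H**2 (y(n, H) = n*H**2 + H = H + n*H**2)
X(L) = 3*L (X(L) = 2*L + L = 3*L)
-X(y(l(k, 6), 7)) = -3*7*(1 + 7*5) = -3*7*(1 + 35) = -3*7*36 = -3*252 = -1*756 = -756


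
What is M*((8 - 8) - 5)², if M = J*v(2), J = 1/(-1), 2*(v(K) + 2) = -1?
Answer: 125/2 ≈ 62.500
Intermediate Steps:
v(K) = -5/2 (v(K) = -2 + (½)*(-1) = -2 - ½ = -5/2)
J = -1
M = 5/2 (M = -1*(-5/2) = 5/2 ≈ 2.5000)
M*((8 - 8) - 5)² = 5*((8 - 8) - 5)²/2 = 5*(0 - 5)²/2 = (5/2)*(-5)² = (5/2)*25 = 125/2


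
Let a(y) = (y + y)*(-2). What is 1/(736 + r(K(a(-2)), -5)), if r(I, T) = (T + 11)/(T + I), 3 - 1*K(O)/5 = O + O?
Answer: 35/25757 ≈ 0.0013589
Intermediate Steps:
a(y) = -4*y (a(y) = (2*y)*(-2) = -4*y)
K(O) = 15 - 10*O (K(O) = 15 - 5*(O + O) = 15 - 10*O)
r(I, T) = (11 + T)/(I + T)
1/(736 + r(K(a(-2)), -5)) = 1/(736 + (11 - 5)/((15 - (-40)*(-2)) - 5)) = 1/(736 + 6/((15 - 10*8) - 5)) = 1/(736 + 6/((15 - 80) - 5)) = 1/(736 + 6/(-65 - 5)) = 1/(736 + 6/(-70)) = 1/(736 - 1/70*6) = 1/(736 - 3/35) = 1/(25757/35) = 35/25757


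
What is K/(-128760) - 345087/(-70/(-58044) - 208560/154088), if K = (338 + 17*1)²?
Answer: 64513906549205579/252814208280 ≈ 2.5518e+5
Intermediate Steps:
K = 126025 (K = (338 + 17)² = 355² = 126025)
K/(-128760) - 345087/(-70/(-58044) - 208560/154088) = 126025/(-128760) - 345087/(-70/(-58044) - 208560/154088) = 126025*(-1/128760) - 345087/(-70*(-1/58044) - 208560*1/154088) = -25205/25752 - 345087/(5/4146 - 2370/1751) = -25205/25752 - 345087/(-9817265/7259646) = -25205/25752 - 345087*(-7259646/9817265) = -25205/25752 + 2505209459202/9817265 = 64513906549205579/252814208280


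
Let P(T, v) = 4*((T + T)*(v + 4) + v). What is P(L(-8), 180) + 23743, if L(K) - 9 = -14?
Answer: 17103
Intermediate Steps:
L(K) = -5 (L(K) = 9 - 14 = -5)
P(T, v) = 4*v + 8*T*(4 + v) (P(T, v) = 4*((2*T)*(4 + v) + v) = 4*(2*T*(4 + v) + v) = 4*(v + 2*T*(4 + v)) = 4*v + 8*T*(4 + v))
P(L(-8), 180) + 23743 = (4*180 + 32*(-5) + 8*(-5)*180) + 23743 = (720 - 160 - 7200) + 23743 = -6640 + 23743 = 17103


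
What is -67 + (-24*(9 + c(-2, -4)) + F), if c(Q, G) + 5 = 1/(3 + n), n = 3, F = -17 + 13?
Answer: -171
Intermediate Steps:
F = -4
c(Q, G) = -29/6 (c(Q, G) = -5 + 1/(3 + 3) = -5 + 1/6 = -29/6)
-67 + (-24*(9 + c(-2, -4)) + F) = -67 + (-24*(9 - 29/6) - 4) = -67 + (-24*25/6 - 4) = -67 + (-100 - 4) = -67 - 104 = -171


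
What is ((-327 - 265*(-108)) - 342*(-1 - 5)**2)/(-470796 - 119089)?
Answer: -15981/589885 ≈ -0.027092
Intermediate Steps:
((-327 - 265*(-108)) - 342*(-1 - 5)**2)/(-470796 - 119089) = ((-327 + 28620) - 342*(-6)**2)/(-589885) = (28293 - 342*36)*(-1/589885) = (28293 - 12312)*(-1/589885) = 15981*(-1/589885) = -15981/589885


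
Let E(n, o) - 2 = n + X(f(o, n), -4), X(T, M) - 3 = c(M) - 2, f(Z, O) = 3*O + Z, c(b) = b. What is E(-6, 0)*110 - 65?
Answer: -835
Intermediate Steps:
f(Z, O) = Z + 3*O
X(T, M) = 1 + M (X(T, M) = 3 + (M - 2) = 3 + (-2 + M) = 1 + M)
E(n, o) = -1 + n (E(n, o) = 2 + (n + (1 - 4)) = 2 + (n - 3) = 2 + (-3 + n) = -1 + n)
E(-6, 0)*110 - 65 = (-1 - 6)*110 - 65 = -7*110 - 65 = -770 - 65 = -835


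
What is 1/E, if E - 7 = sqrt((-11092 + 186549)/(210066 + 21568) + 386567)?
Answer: -1621438/89530885869 + sqrt(20741026278567790)/89530885869 ≈ 0.0015905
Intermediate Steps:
E = 7 + sqrt(20741026278567790)/231634 (E = 7 + sqrt((-11092 + 186549)/(210066 + 21568) + 386567) = 7 + sqrt(175457/231634 + 386567) = 7 + sqrt(89542235935/231634) = 7 + sqrt(20741026278567790)/231634 ≈ 628.75)
1/E = 1/(7 + sqrt(20741026278567790)/231634)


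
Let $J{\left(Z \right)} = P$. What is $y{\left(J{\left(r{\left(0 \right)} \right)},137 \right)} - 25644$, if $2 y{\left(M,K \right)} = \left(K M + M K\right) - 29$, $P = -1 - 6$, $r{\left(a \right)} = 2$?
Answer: $- \frac{53235}{2} \approx -26618.0$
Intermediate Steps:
$P = -7$
$J{\left(Z \right)} = -7$
$y{\left(M,K \right)} = - \frac{29}{2} + K M$ ($y{\left(M,K \right)} = \frac{\left(K M + M K\right) - 29}{2} = \frac{\left(K M + K M\right) - 29}{2} = \frac{2 K M - 29}{2} = \frac{-29 + 2 K M}{2} = - \frac{29}{2} + K M$)
$y{\left(J{\left(r{\left(0 \right)} \right)},137 \right)} - 25644 = \left(- \frac{29}{2} + 137 \left(-7\right)\right) - 25644 = \left(- \frac{29}{2} - 959\right) - 25644 = - \frac{1947}{2} - 25644 = - \frac{53235}{2}$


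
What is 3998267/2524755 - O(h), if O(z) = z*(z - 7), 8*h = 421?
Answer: -387710587987/161584320 ≈ -2399.4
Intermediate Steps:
h = 421/8 (h = (⅛)*421 = 421/8 ≈ 52.625)
O(z) = z*(-7 + z)
3998267/2524755 - O(h) = 3998267/2524755 - 421*(-7 + 421/8)/8 = 3998267*(1/2524755) - 421*365/(8*8) = 3998267/2524755 - 1*153665/64 = 3998267/2524755 - 153665/64 = -387710587987/161584320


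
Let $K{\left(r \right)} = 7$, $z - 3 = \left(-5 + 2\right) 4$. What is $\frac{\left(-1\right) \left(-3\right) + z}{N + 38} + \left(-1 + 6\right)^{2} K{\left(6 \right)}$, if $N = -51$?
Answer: $\frac{2281}{13} \approx 175.46$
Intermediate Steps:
$z = -9$ ($z = 3 + \left(-5 + 2\right) 4 = 3 - 12 = -9$)
$\frac{\left(-1\right) \left(-3\right) + z}{N + 38} + \left(-1 + 6\right)^{2} K{\left(6 \right)} = \frac{\left(-1\right) \left(-3\right) - 9}{-51 + 38} + \left(-1 + 6\right)^{2} \cdot 7 = \frac{3 - 9}{-13} + 5^{2} \cdot 7 = \left(-6\right) \left(- \frac{1}{13}\right) + 25 \cdot 7 = \frac{6}{13} + 175 = \frac{2281}{13}$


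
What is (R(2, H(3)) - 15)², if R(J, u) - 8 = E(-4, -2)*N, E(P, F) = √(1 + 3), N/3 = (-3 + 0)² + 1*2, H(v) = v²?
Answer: 3481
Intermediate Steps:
N = 33 (N = 3*((-3 + 0)² + 1*2) = 3*((-3)² + 2) = 3*(9 + 2) = 3*11 = 33)
E(P, F) = 2 (E(P, F) = √4 = 2)
R(J, u) = 74 (R(J, u) = 8 + 2*33 = 8 + 66 = 74)
(R(2, H(3)) - 15)² = (74 - 15)² = 59² = 3481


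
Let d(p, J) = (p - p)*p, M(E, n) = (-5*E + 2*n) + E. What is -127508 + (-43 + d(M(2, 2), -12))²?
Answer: -125659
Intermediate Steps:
M(E, n) = -4*E + 2*n
d(p, J) = 0 (d(p, J) = 0*p = 0)
-127508 + (-43 + d(M(2, 2), -12))² = -127508 + (-43 + 0)² = -127508 + (-43)² = -127508 + 1849 = -125659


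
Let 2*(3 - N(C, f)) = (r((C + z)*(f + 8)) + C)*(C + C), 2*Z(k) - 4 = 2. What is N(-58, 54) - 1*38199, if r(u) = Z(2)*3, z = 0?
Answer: -41038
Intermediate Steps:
Z(k) = 3 (Z(k) = 2 + (1/2)*2 = 2 + 1 = 3)
r(u) = 9 (r(u) = 3*3 = 9)
N(C, f) = 3 - C*(9 + C) (N(C, f) = 3 - (9 + C)*(C + C)/2 = 3 - (9 + C)*2*C/2 = 3 - C*(9 + C))
N(-58, 54) - 1*38199 = (3 - 1*(-58)**2 - 9*(-58)) - 1*38199 = (3 - 1*3364 + 522) - 38199 = (3 - 3364 + 522) - 38199 = -2839 - 38199 = -41038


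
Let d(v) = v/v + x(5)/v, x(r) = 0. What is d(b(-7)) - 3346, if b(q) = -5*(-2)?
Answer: -3345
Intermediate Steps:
b(q) = 10
d(v) = 1 (d(v) = v/v + 0/v = 1 + 0 = 1)
d(b(-7)) - 3346 = 1 - 3346 = -3345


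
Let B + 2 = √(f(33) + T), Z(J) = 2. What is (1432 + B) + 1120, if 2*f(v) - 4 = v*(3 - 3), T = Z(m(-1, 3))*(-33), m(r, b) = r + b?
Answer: 2550 + 8*I ≈ 2550.0 + 8.0*I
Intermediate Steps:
m(r, b) = b + r
T = -66 (T = 2*(-33) = -66)
f(v) = 2 (f(v) = 2 + (v*(3 - 3))/2 = 2 + (v*0)/2 = 2 + (½)*0 = 2 + 0 = 2)
B = -2 + 8*I (B = -2 + √(2 - 66) = -2 + √(-64) = -2 + 8*I ≈ -2.0 + 8.0*I)
(1432 + B) + 1120 = (1432 + (-2 + 8*I)) + 1120 = (1430 + 8*I) + 1120 = 2550 + 8*I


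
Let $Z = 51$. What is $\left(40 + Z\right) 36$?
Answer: $3276$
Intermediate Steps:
$\left(40 + Z\right) 36 = \left(40 + 51\right) 36 = 91 \cdot 36 = 3276$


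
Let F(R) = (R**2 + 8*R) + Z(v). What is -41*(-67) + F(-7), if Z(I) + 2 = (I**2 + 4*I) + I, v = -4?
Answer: 2734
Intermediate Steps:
Z(I) = -2 + I**2 + 5*I (Z(I) = -2 + ((I**2 + 4*I) + I) = -2 + (I**2 + 5*I) = -2 + I**2 + 5*I)
F(R) = -6 + R**2 + 8*R (F(R) = (R**2 + 8*R) + (-2 + (-4)**2 + 5*(-4)) = (R**2 + 8*R) + (-2 + 16 - 20) = (R**2 + 8*R) - 6 = -6 + R**2 + 8*R)
-41*(-67) + F(-7) = -41*(-67) + (-6 + (-7)**2 + 8*(-7)) = 2747 + (-6 + 49 - 56) = 2747 - 13 = 2734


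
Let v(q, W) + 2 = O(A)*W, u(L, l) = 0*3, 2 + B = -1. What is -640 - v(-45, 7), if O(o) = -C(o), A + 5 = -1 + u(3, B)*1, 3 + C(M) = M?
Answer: -701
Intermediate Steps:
B = -3 (B = -2 - 1 = -3)
C(M) = -3 + M
u(L, l) = 0
A = -6 (A = -5 + (-1 + 0*1) = -5 + (-1 + 0) = -5 - 1 = -6)
O(o) = 3 - o (O(o) = -(-3 + o) = 3 - o)
v(q, W) = -2 + 9*W (v(q, W) = -2 + (3 - 1*(-6))*W = -2 + (3 + 6)*W = -2 + 9*W)
-640 - v(-45, 7) = -640 - (-2 + 9*7) = -640 - (-2 + 63) = -640 - 1*61 = -640 - 61 = -701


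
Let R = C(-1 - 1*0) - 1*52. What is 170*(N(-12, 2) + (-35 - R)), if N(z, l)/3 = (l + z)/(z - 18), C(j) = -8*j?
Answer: 1700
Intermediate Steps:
N(z, l) = 3*(l + z)/(-18 + z) (N(z, l) = 3*((l + z)/(z - 18)) = 3*((l + z)/(-18 + z)) = 3*(l + z)/(-18 + z))
R = -44 (R = -8*(-1 - 1*0) - 1*52 = -8*(-1 + 0) - 52 = -8*(-1) - 52 = 8 - 52 = -44)
170*(N(-12, 2) + (-35 - R)) = 170*(3*(2 - 12)/(-18 - 12) + (-35 - 1*(-44))) = 170*(3*(-10)/(-30) + (-35 + 44)) = 170*(3*(-1/30)*(-10) + 9) = 170*(1 + 9) = 170*10 = 1700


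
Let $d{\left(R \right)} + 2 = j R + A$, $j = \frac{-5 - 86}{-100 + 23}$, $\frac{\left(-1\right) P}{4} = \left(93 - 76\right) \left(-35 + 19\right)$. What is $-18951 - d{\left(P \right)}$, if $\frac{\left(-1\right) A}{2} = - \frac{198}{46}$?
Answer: $- \frac{5121587}{253} \approx -20243.0$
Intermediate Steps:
$A = \frac{198}{23}$ ($A = - 2 \left(- \frac{198}{46}\right) = - 2 \left(\left(-198\right) \frac{1}{46}\right) = \left(-2\right) \left(- \frac{99}{23}\right) = \frac{198}{23} \approx 8.6087$)
$P = 1088$ ($P = - 4 \left(93 - 76\right) \left(-35 + 19\right) = - 4 \cdot 17 \left(-16\right) = \left(-4\right) \left(-272\right) = 1088$)
$j = \frac{13}{11}$ ($j = - \frac{91}{-77} = \left(-91\right) \left(- \frac{1}{77}\right) = \frac{13}{11} \approx 1.1818$)
$d{\left(R \right)} = \frac{152}{23} + \frac{13 R}{11}$ ($d{\left(R \right)} = -2 + \left(\frac{13 R}{11} + \frac{198}{23}\right) = -2 + \left(\frac{198}{23} + \frac{13 R}{11}\right) = \frac{152}{23} + \frac{13 R}{11}$)
$-18951 - d{\left(P \right)} = -18951 - \left(\frac{152}{23} + \frac{13}{11} \cdot 1088\right) = -18951 - \left(\frac{152}{23} + \frac{14144}{11}\right) = -18951 - \frac{326984}{253} = - \frac{5121587}{253}$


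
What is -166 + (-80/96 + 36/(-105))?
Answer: -35107/210 ≈ -167.18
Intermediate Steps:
-166 + (-80/96 + 36/(-105)) = -166 + (-80*1/96 + 36*(-1/105)) = -166 + (-⅚ - 12/35) = -166 - 247/210 = -35107/210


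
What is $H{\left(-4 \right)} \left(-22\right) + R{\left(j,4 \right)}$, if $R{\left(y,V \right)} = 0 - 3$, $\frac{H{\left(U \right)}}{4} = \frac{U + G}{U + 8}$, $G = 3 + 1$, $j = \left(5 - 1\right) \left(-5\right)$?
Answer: $-3$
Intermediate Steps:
$j = -20$ ($j = 4 \left(-5\right) = -20$)
$G = 4$
$H{\left(U \right)} = \frac{4 \left(4 + U\right)}{8 + U}$ ($H{\left(U \right)} = 4 \frac{U + 4}{U + 8} = 4 \frac{4 + U}{8 + U} = \frac{4 \left(4 + U\right)}{8 + U}$)
$R{\left(y,V \right)} = -3$ ($R{\left(y,V \right)} = 0 - 3 = -3$)
$H{\left(-4 \right)} \left(-22\right) + R{\left(j,4 \right)} = \frac{4 \left(4 - 4\right)}{8 - 4} \left(-22\right) - 3 = 4 \cdot \frac{1}{4} \cdot 0 \left(-22\right) - 3 = 0 \left(-22\right) - 3 = 0 - 3 = -3$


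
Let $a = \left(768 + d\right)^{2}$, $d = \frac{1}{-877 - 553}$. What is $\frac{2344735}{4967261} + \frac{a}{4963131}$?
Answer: $\frac{2291394036370961237}{3877943177624244300} \approx 0.59088$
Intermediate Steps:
$d = - \frac{1}{1430}$ ($d = \frac{1}{-1430} = - \frac{1}{1430} \approx -0.0006993$)
$a = \frac{1206128901121}{2044900}$ ($a = \left(768 - \frac{1}{1430}\right)^{2} = \left(\frac{1098239}{1430}\right)^{2} = \frac{1206128901121}{2044900} \approx 5.8982 \cdot 10^{5}$)
$\frac{2344735}{4967261} + \frac{a}{4963131} = \frac{2344735}{4967261} + \frac{1206128901121}{2044900 \cdot 4963131} = 2344735 \cdot \frac{1}{4967261} + \frac{1206128901121}{2044900} \cdot \frac{1}{4963131} = \frac{2344735}{4967261} + \frac{1206128901121}{10149106581900} = \frac{2291394036370961237}{3877943177624244300}$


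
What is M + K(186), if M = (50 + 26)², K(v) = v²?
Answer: 40372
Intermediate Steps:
M = 5776 (M = 76² = 5776)
M + K(186) = 5776 + 186² = 5776 + 34596 = 40372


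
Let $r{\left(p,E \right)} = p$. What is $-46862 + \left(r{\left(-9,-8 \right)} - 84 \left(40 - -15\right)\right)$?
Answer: $-51491$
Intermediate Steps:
$-46862 + \left(r{\left(-9,-8 \right)} - 84 \left(40 - -15\right)\right) = -46862 - \left(9 + 84 \left(40 - -15\right)\right) = -46862 - \left(9 + 84 \left(40 + 15\right)\right) = -46862 - 4629 = -51491$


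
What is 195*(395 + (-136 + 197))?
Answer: 88920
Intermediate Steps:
195*(395 + (-136 + 197)) = 195*(395 + 61) = 195*456 = 88920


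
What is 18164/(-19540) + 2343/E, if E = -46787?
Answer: -223905322/228554495 ≈ -0.97966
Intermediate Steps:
18164/(-19540) + 2343/E = 18164/(-19540) + 2343/(-46787) = 18164*(-1/19540) + 2343*(-1/46787) = -4541/4885 - 2343/46787 = -223905322/228554495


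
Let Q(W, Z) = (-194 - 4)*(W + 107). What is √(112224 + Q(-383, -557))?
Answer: 2*√41718 ≈ 408.50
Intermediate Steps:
Q(W, Z) = -21186 - 198*W (Q(W, Z) = -198*(107 + W) = -21186 - 198*W)
√(112224 + Q(-383, -557)) = √(112224 + (-21186 - 198*(-383))) = √(112224 + (-21186 + 75834)) = √(112224 + 54648) = √166872 = 2*√41718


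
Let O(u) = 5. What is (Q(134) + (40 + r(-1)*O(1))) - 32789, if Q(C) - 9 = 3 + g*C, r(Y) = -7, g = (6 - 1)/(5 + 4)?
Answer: -294278/9 ≈ -32698.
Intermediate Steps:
g = 5/9 ≈ 0.55556
Q(C) = 12 + 5*C/9 (Q(C) = 9 + (3 + 5*C/9) = 12 + 5*C/9)
(Q(134) + (40 + r(-1)*O(1))) - 32789 = ((12 + (5/9)*134) + (40 - 7*5)) - 32789 = ((12 + 670/9) + (40 - 35)) - 32789 = (778/9 + 5) - 32789 = 823/9 - 32789 = -294278/9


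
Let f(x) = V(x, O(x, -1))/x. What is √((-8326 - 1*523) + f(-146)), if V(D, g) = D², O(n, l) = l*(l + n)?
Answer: I*√8995 ≈ 94.842*I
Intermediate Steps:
f(x) = x (f(x) = x²/x = x)
√((-8326 - 1*523) + f(-146)) = √((-8326 - 1*523) - 146) = √((-8326 - 523) - 146) = √(-8849 - 146) = √(-8995) = I*√8995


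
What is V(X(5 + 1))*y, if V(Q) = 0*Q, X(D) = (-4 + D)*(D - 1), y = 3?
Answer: 0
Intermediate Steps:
X(D) = (-1 + D)*(-4 + D) (X(D) = (-4 + D)*(-1 + D) = (-1 + D)*(-4 + D))
V(Q) = 0
V(X(5 + 1))*y = 0*3 = 0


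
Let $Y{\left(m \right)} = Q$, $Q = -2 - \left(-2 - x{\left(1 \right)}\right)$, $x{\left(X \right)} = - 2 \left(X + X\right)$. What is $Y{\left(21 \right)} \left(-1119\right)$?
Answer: $4476$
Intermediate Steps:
$x{\left(X \right)} = - 4 X$ ($x{\left(X \right)} = - 2 \cdot 2 X = - 4 X$)
$Q = -4$ ($Q = -2 - \left(-2 - \left(-4\right) 1\right) = -2 - \left(-2 - -4\right) = -2 - \left(-2 + 4\right) = -2 - 2 = -4$)
$Y{\left(m \right)} = -4$
$Y{\left(21 \right)} \left(-1119\right) = \left(-4\right) \left(-1119\right) = 4476$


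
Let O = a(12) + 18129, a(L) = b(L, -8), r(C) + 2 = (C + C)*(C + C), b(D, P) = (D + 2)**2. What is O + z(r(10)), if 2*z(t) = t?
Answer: 18524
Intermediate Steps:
b(D, P) = (2 + D)**2
r(C) = -2 + 4*C**2 (r(C) = -2 + (C + C)*(C + C) = -2 + (2*C)*(2*C) = -2 + 4*C**2)
a(L) = (2 + L)**2
O = 18325 (O = (2 + 12)**2 + 18129 = 14**2 + 18129 = 196 + 18129 = 18325)
z(t) = t/2
O + z(r(10)) = 18325 + (-2 + 4*10**2)/2 = 18325 + (-2 + 4*100)/2 = 18325 + (-2 + 400)/2 = 18325 + (1/2)*398 = 18325 + 199 = 18524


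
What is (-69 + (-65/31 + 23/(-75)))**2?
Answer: 27560316169/5405625 ≈ 5098.5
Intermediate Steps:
(-69 + (-65/31 + 23/(-75)))**2 = (-69 + (-65*1/31 + 23*(-1/75)))**2 = (-69 + (-65/31 - 23/75))**2 = (-69 - 5588/2325)**2 = (-166013/2325)**2 = 27560316169/5405625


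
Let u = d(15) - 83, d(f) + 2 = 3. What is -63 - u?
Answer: 19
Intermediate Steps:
d(f) = 1 (d(f) = -2 + 3 = 1)
u = -82 (u = 1 - 83 = -82)
-63 - u = -63 - 1*(-82) = -63 + 82 = 19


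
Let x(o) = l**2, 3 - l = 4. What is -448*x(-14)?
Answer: -448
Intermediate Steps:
l = -1 (l = 3 - 1*4 = 3 - 4 = -1)
x(o) = 1 (x(o) = (-1)**2 = 1)
-448*x(-14) = -448*1 = -448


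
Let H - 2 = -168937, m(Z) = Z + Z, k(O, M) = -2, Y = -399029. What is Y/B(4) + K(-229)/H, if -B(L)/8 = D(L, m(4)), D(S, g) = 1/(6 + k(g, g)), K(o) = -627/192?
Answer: 2157118851889/10811840 ≈ 1.9951e+5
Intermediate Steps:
m(Z) = 2*Z
K(o) = -209/64 (K(o) = -627*1/192 = -209/64)
D(S, g) = 1/4 (D(S, g) = 1/(6 - 2) = 1/4)
B(L) = -2 (B(L) = -8*1/4 = -2)
H = -168935 (H = 2 - 168937 = -168935)
Y/B(4) + K(-229)/H = -399029/(-2) - 209/64/(-168935) = -399029*(-1/2) - 209/64*(-1/168935) = 399029/2 + 209/10811840 = 2157118851889/10811840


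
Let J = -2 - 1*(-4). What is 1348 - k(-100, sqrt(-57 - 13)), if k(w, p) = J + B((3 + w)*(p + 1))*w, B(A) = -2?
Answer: 1146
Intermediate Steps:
J = 2 (J = -2 + 4 = 2)
k(w, p) = 2 - 2*w
1348 - k(-100, sqrt(-57 - 13)) = 1348 - (2 - 2*(-100)) = 1348 - (2 + 200) = 1348 - 1*202 = 1348 - 202 = 1146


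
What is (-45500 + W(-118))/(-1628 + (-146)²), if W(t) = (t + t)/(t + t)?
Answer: -45499/19688 ≈ -2.3110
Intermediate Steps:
W(t) = 1 (W(t) = (2*t)/((2*t)) = (2*t)*(1/(2*t)) = 1)
(-45500 + W(-118))/(-1628 + (-146)²) = (-45500 + 1)/(-1628 + (-146)²) = -45499/(-1628 + 21316) = -45499/19688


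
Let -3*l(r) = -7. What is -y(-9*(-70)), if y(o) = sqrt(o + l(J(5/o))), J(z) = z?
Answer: -sqrt(5691)/3 ≈ -25.146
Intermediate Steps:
l(r) = 7/3 (l(r) = -1/3*(-7) = 7/3)
y(o) = sqrt(7/3 + o) (y(o) = sqrt(o + 7/3) = sqrt(7/3 + o))
-y(-9*(-70)) = -sqrt(21 + 9*(-9*(-70)))/3 = -sqrt(21 + 9*630)/3 = -sqrt(21 + 5670)/3 = -sqrt(5691)/3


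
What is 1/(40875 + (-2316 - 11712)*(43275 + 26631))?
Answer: -1/980600493 ≈ -1.0198e-9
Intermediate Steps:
1/(40875 + (-2316 - 11712)*(43275 + 26631)) = 1/(40875 - 14028*69906) = 1/(40875 - 980641368) = 1/(-980600493) = -1/980600493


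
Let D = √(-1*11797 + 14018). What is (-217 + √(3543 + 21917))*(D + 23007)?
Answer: -(217 - 2*√6365)*(23007 + √2221) ≈ -1.3242e+6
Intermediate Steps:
D = √2221 (D = √(-11797 + 14018) = √2221 ≈ 47.128)
(-217 + √(3543 + 21917))*(D + 23007) = (-217 + √(3543 + 21917))*(√2221 + 23007) = (-217 + √25460)*(23007 + √2221) = (-217 + 2*√6365)*(23007 + √2221)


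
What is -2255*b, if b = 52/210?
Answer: -11726/21 ≈ -558.38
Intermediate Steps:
b = 26/105 (b = 52*(1/210) = 26/105 ≈ 0.24762)
-2255*b = -2255*26/105 = -11726/21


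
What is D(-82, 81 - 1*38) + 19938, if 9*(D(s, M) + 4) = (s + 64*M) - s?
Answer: 182158/9 ≈ 20240.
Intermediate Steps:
D(s, M) = -4 + 64*M/9 (D(s, M) = -4 + ((s + 64*M) - s)/9 = -4 + (64*M)/9 = -4 + 64*M/9)
D(-82, 81 - 1*38) + 19938 = (-4 + 64*(81 - 1*38)/9) + 19938 = (-4 + 64*(81 - 38)/9) + 19938 = (-4 + (64/9)*43) + 19938 = (-4 + 2752/9) + 19938 = 2716/9 + 19938 = 182158/9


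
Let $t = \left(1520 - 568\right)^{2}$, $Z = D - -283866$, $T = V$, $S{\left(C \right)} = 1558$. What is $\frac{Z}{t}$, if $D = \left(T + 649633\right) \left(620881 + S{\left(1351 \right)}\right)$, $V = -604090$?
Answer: $\frac{1667530779}{53312} \approx 31279.0$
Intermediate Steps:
$T = -604090$
$D = 28347739377$ ($D = \left(-604090 + 649633\right) \left(620881 + 1558\right) = 45543 \cdot 622439 = 28347739377$)
$Z = 28348023243$ ($Z = 28347739377 - -283866 = 28347739377 + 283866 = 28348023243$)
$t = 906304$ ($t = 952^{2} = 906304$)
$\frac{Z}{t} = \frac{28348023243}{906304} = 28348023243 \cdot \frac{1}{906304} = \frac{1667530779}{53312}$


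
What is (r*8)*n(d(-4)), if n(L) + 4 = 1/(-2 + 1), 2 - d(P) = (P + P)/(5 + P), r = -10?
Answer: 400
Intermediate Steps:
d(P) = 2 - 2*P/(5 + P) (d(P) = 2 - (P + P)/(5 + P) = 2 - 2*P/(5 + P))
n(L) = -5 (n(L) = -4 + 1/(-2 + 1) = -4 + 1/(-1) = -4 - 1 = -5)
(r*8)*n(d(-4)) = -10*8*(-5) = -80*(-5) = 400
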